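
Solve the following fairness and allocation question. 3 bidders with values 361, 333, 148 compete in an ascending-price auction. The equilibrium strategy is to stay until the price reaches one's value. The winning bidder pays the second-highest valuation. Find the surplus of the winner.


Step 1: Identify the highest value: 361
Step 2: Identify the second-highest value: 333
Step 3: The final price = second-highest value = 333
Step 4: Surplus = 361 - 333 = 28

28


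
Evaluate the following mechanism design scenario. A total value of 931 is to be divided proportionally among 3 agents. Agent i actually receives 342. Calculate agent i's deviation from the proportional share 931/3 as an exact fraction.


Step 1: Proportional share = 931/3
Step 2: Agent's actual allocation = 342
Step 3: Excess = 342 - 931/3 = 95/3

95/3


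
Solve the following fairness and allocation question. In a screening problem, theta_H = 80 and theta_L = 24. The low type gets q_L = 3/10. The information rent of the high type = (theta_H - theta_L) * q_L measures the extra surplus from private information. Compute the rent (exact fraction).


Step 1: theta_H - theta_L = 80 - 24 = 56
Step 2: Information rent = (theta_H - theta_L) * q_L
Step 3: = 56 * 3/10
Step 4: = 84/5

84/5


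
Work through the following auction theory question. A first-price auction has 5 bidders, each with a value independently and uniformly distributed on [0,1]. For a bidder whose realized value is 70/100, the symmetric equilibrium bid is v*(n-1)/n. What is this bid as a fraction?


Step 1: The symmetric BNE bidding function is b(v) = v * (n-1) / n
Step 2: Substitute v = 7/10 and n = 5
Step 3: b = 7/10 * 4/5
Step 4: b = 14/25

14/25


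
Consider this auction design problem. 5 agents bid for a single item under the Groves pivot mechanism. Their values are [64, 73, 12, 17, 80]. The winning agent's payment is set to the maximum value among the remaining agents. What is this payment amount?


Step 1: The efficient winner is agent 4 with value 80
Step 2: Other agents' values: [64, 73, 12, 17]
Step 3: Pivot payment = max(others) = 73
Step 4: The winner pays 73

73


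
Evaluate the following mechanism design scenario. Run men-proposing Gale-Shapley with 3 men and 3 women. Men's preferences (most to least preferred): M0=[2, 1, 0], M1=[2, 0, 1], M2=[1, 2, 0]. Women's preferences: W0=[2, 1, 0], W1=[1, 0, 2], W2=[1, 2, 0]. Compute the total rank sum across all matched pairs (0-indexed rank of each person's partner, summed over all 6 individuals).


Step 1: Run Gale-Shapley (men propose, women hold best offer):
  M0 proposes to W2; she accepts
  M1 proposes to W2; she switches from M0
  M2 proposes to W1; she accepts
  M0 proposes to W1; she switches from M2
  M2 proposes to W2; rejected
  M2 proposes to W0; she accepts
Step 2: Final matching: W0-M2, W1-M0, W2-M1
Step 3: 0-indexed ranks (man's rank of his match, then woman's): 2 + 0 + 1 + 1 + 0 + 0
Step 4: Total rank sum = 4

4


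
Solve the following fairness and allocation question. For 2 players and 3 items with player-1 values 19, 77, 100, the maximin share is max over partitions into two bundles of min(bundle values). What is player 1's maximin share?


Step 1: Item values = 19, 77, 100
Step 2: Enumerate all 2-bundle partitions and take the smaller bundle:
  Partition 1: {19} vs {77,100} -> bundles 19, 177; min = 19
  Partition 2: {77} vs {19,100} -> bundles 77, 119; min = 77
  Partition 3: {100} vs {19,77} -> bundles 100, 96; min = 96
Step 3: MMS = max(19, 77, 96) = 96

96


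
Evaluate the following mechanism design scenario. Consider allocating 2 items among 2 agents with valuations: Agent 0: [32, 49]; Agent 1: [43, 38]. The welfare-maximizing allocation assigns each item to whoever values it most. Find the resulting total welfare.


Step 1: For each item, find the maximum value among all agents.
Step 2: Item 0 -> Agent 1 (value 43)
Step 3: Item 1 -> Agent 0 (value 49)
Step 4: Total welfare = 43 + 49 = 92

92


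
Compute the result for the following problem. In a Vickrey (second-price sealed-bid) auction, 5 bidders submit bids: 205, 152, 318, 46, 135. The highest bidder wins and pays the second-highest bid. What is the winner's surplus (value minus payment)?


Step 1: Sort bids in descending order: 318, 205, 152, 135, 46
Step 2: The winning bid is the highest: 318
Step 3: The payment equals the second-highest bid: 205
Step 4: Surplus = winner's bid - payment = 318 - 205 = 113

113


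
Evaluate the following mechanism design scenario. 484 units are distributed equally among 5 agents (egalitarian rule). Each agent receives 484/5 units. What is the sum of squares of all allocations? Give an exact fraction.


Step 1: Each agent's share = 484/5
Step 2: Square of each share = (484/5)^2 = 234256/25
Step 3: Sum of squares = 5 * 234256/25 = 234256/5

234256/5


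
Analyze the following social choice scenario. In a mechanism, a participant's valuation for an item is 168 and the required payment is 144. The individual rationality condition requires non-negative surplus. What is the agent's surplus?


Step 1: Surplus = value - payment = 168 - 144 = 24
Step 2: IR is satisfied (surplus >= 0)

24


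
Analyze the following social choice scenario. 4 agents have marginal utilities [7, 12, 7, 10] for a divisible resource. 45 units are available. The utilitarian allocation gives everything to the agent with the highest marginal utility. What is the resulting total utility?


Step 1: The marginal utilities are [7, 12, 7, 10]
Step 2: The highest marginal utility is 12
Step 3: All 45 units go to that agent
Step 4: Total utility = 12 * 45 = 540

540


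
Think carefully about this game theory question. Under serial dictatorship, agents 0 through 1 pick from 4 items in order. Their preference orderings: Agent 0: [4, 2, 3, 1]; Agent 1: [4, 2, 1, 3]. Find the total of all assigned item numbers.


Step 1: Agent 0 picks item 4
Step 2: Agent 1 picks item 2
Step 3: Sum = 4 + 2 = 6

6


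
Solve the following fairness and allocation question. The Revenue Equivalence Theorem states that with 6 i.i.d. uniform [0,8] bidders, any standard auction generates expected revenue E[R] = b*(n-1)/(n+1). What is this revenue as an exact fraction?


Step 1: By Revenue Equivalence, expected revenue = b*(n-1)/(n+1)
Step 2: Substituting n = 6, b = 8
Step 3: Revenue = 8*(6-1)/(6+1) = 8*5/7
Step 4: Revenue = 40/7

40/7


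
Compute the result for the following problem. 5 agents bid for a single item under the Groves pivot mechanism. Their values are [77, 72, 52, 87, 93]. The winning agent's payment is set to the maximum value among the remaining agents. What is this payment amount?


Step 1: The efficient winner is agent 4 with value 93
Step 2: Other agents' values: [77, 72, 52, 87]
Step 3: Pivot payment = max(others) = 87
Step 4: The winner pays 87

87


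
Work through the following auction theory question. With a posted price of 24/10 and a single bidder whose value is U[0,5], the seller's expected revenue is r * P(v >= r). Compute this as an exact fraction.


Step 1: Posted price r = 12/5, value support [0,5]
Step 2: P(v >= r) = (5 - 12/5)/5 = 13/25
Step 3: Expected revenue = r * P(v >= r) = 12/5 * 13/25
Step 4: Revenue = 156/125

156/125


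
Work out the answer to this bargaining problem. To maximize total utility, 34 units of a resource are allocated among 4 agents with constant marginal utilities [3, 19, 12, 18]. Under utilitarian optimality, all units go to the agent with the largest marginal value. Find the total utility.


Step 1: The marginal utilities are [3, 19, 12, 18]
Step 2: The highest marginal utility is 19
Step 3: All 34 units go to that agent
Step 4: Total utility = 19 * 34 = 646

646


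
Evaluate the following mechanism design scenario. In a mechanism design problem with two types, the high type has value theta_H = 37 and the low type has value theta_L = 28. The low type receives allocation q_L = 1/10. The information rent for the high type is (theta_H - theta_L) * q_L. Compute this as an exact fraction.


Step 1: theta_H - theta_L = 37 - 28 = 9
Step 2: Information rent = (theta_H - theta_L) * q_L
Step 3: = 9 * 1/10
Step 4: = 9/10

9/10


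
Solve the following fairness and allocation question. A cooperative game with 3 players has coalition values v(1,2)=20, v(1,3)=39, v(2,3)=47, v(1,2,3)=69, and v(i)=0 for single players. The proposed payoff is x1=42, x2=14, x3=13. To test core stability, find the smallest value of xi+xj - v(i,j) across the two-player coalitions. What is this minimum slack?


Step 1: Slack for coalition (1,2): x1+x2 - v12 = 56 - 20 = 36
Step 2: Slack for coalition (1,3): x1+x3 - v13 = 55 - 39 = 16
Step 3: Slack for coalition (2,3): x2+x3 - v23 = 27 - 47 = -20
Step 4: Minimum slack = min(36, 16, -20) = -20, attained by (2,3); coalition (2,3) can block (slack < 0), so the allocation is not in the core

-20


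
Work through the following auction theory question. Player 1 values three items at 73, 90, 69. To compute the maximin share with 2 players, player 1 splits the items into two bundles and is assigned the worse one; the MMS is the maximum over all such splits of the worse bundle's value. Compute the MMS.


Step 1: Item values = 73, 90, 69
Step 2: Enumerate all 2-bundle partitions and take the smaller bundle:
  Partition 1: {73} vs {90,69} -> bundles 73, 159; min = 73
  Partition 2: {90} vs {73,69} -> bundles 90, 142; min = 90
  Partition 3: {69} vs {73,90} -> bundles 69, 163; min = 69
Step 3: MMS = max(73, 90, 69) = 90

90


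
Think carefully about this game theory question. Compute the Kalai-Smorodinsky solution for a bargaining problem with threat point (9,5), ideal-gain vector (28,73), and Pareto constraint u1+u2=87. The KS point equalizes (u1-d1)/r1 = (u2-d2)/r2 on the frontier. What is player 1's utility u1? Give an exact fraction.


Step 1: At the KS point, (u1-d1)/r1 = (u2-d2)/r2 = t and u1+u2 = 87
Step 2: u1 = d1 + r1*t and u2 = d2 + r2*t, so (d1 + r1*t) + (d2 + r2*t) = 87
Step 3: t = (87 - 9 - 5)/(28 + 73) = 73/101
Step 4: u1 = d1 + r1*t = 9 + 28 * 73/101 = 2953/101
Step 5: (Check: u2 = d2 + r2*t = 5834/101; u1+u2 = 2953/101 + 5834/101 = 87, on the frontier.)

2953/101


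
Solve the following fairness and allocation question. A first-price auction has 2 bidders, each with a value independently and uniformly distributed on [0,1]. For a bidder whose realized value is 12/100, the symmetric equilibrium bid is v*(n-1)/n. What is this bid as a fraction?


Step 1: The symmetric BNE bidding function is b(v) = v * (n-1) / n
Step 2: Substitute v = 3/25 and n = 2
Step 3: b = 3/25 * 1/2
Step 4: b = 3/50

3/50


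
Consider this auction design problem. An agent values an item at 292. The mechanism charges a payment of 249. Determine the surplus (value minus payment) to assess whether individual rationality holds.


Step 1: Surplus = value - payment = 292 - 249 = 43
Step 2: IR is satisfied (surplus >= 0)

43


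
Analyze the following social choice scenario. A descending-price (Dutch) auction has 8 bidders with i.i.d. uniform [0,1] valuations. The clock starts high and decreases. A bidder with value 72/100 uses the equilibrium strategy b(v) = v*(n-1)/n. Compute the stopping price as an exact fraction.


Step 1: Dutch auctions are strategically equivalent to first-price auctions
Step 2: The equilibrium bid is b(v) = v*(n-1)/n
Step 3: b = 18/25 * 7/8
Step 4: b = 63/100

63/100


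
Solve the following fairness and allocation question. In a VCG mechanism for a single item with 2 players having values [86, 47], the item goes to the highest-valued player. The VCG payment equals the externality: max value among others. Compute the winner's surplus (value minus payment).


Step 1: The winner is the agent with the highest value: agent 0 with value 86
Step 2: Values of other agents: [47]
Step 3: VCG payment = max of others' values = 47
Step 4: Surplus = 86 - 47 = 39

39


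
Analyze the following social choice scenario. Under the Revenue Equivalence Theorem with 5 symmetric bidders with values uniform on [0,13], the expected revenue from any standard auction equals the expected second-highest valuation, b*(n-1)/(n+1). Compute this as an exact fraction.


Step 1: By Revenue Equivalence, expected revenue = b*(n-1)/(n+1)
Step 2: Substituting n = 5, b = 13
Step 3: Revenue = 13*(5-1)/(5+1) = 13*4/6
Step 4: Revenue = 52/6 = 26/3

26/3


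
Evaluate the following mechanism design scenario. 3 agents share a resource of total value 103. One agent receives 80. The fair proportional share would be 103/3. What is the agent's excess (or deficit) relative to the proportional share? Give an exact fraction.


Step 1: Proportional share = 103/3
Step 2: Agent's actual allocation = 80
Step 3: Excess = 80 - 103/3 = 137/3

137/3


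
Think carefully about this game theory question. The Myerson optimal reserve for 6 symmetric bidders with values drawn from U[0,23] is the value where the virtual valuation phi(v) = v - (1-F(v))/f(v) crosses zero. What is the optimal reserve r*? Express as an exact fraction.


Step 1: For U[0,23], F(v) = v/23 and f(v) = 1/23
Step 2: phi(v) = v - (1 - v/23)/(1/23) = v - (23 - v) = 2v - 23
Step 3: Set phi(r*) = 0: 2r* - 23 = 0
Step 4: r* = 23/2 (the number of bidders n = 6 does not enter)

23/2


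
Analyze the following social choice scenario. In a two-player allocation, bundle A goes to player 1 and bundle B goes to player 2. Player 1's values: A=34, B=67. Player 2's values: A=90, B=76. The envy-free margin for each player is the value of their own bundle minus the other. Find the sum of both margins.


Step 1: Player 1's margin = v1(A) - v1(B) = 34 - 67 = -33
Step 2: Player 2's margin = v2(B) - v2(A) = 76 - 90 = -14
Step 3: Total margin = -33 + -14 = -47

-47


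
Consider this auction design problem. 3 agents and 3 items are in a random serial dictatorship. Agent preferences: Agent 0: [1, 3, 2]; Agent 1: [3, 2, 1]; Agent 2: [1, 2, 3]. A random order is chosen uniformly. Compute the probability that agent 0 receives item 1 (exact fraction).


Step 1: Agent 0 wants item 1
Step 2: There are 6 possible orderings of agents
Step 3: In 3 orderings, agent 0 gets item 1
Step 4: Probability = 3/6 = 1/2

1/2


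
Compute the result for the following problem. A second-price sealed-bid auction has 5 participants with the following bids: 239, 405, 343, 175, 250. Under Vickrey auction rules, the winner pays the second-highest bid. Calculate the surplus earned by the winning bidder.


Step 1: Sort bids in descending order: 405, 343, 250, 239, 175
Step 2: The winning bid is the highest: 405
Step 3: The payment equals the second-highest bid: 343
Step 4: Surplus = winner's bid - payment = 405 - 343 = 62

62


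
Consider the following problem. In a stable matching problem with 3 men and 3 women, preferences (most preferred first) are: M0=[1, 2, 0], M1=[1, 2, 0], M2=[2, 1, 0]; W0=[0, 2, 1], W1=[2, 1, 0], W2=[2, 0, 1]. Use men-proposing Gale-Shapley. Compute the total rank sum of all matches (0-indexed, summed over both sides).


Step 1: Run Gale-Shapley (men propose, women hold best offer):
  M0 proposes to W1; she accepts
  M1 proposes to W1; she switches from M0
  M2 proposes to W2; she accepts
  M0 proposes to W2; rejected
  M0 proposes to W0; she accepts
Step 2: Final matching: W0-M0, W1-M1, W2-M2
Step 3: 0-indexed ranks (man's rank of his match, then woman's): 2 + 0 + 0 + 1 + 0 + 0
Step 4: Total rank sum = 3

3


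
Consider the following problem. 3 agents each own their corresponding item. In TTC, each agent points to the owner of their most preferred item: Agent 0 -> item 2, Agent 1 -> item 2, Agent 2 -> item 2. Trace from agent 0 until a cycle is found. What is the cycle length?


Step 1: Trace the pointer graph from agent 0: 0 -> 2 -> 2
Step 2: A cycle is detected when we revisit agent 2
Step 3: The cycle is: 2 -> 2
Step 4: Cycle length = 1

1


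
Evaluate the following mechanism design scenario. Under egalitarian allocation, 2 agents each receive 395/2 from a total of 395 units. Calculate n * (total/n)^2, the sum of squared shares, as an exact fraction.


Step 1: Each agent's share = 395/2
Step 2: Square of each share = (395/2)^2 = 156025/4
Step 3: Sum of squares = 2 * 156025/4 = 156025/2

156025/2


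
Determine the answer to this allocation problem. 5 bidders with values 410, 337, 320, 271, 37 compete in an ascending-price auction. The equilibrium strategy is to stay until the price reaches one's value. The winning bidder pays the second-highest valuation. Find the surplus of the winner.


Step 1: Identify the highest value: 410
Step 2: Identify the second-highest value: 337
Step 3: The final price = second-highest value = 337
Step 4: Surplus = 410 - 337 = 73

73


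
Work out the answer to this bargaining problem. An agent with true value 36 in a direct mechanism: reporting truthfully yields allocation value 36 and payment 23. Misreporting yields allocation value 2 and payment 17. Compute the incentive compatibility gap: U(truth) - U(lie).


Step 1: U(truth) = value - payment = 36 - 23 = 13
Step 2: U(lie) = allocation - payment = 2 - 17 = -15
Step 3: IC gap = 13 - (-15) = 28

28


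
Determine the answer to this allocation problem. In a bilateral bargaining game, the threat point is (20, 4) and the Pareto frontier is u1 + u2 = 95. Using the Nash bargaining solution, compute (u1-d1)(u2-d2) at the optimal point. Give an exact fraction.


Step 1: The Nash solution splits surplus symmetrically above the disagreement point
Step 2: u1 = (total + d1 - d2)/2 = (95 + 20 - 4)/2 = 111/2
Step 3: u2 = (total - d1 + d2)/2 = (95 - 20 + 4)/2 = 79/2
Step 4: Nash product = (111/2 - 20) * (79/2 - 4)
Step 5: = 71/2 * 71/2 = 5041/4

5041/4


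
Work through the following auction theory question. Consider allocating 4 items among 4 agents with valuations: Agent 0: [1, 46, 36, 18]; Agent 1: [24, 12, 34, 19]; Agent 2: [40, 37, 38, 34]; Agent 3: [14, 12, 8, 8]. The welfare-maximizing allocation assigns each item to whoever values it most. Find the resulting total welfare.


Step 1: For each item, find the maximum value among all agents.
Step 2: Item 0 -> Agent 2 (value 40)
Step 3: Item 1 -> Agent 0 (value 46)
Step 4: Item 2 -> Agent 2 (value 38)
Step 5: Item 3 -> Agent 2 (value 34)
Step 6: Total welfare = 40 + 46 + 38 + 34 = 158

158


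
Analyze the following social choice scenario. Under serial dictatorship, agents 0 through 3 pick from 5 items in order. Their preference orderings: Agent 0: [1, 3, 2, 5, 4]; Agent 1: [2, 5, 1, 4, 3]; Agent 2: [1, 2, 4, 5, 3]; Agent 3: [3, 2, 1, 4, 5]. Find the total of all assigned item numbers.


Step 1: Agent 0 picks item 1
Step 2: Agent 1 picks item 2
Step 3: Agent 2 picks item 4
Step 4: Agent 3 picks item 3
Step 5: Sum = 1 + 2 + 4 + 3 = 10

10


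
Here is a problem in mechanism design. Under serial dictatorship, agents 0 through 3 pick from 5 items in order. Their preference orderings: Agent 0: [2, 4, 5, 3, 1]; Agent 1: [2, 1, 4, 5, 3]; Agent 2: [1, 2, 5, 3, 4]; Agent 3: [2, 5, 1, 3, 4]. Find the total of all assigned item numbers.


Step 1: Agent 0 picks item 2
Step 2: Agent 1 picks item 1
Step 3: Agent 2 picks item 5
Step 4: Agent 3 picks item 3
Step 5: Sum = 2 + 1 + 5 + 3 = 11

11


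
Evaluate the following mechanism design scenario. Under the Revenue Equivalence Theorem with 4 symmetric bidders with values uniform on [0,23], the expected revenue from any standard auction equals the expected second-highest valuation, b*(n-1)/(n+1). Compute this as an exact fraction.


Step 1: By Revenue Equivalence, expected revenue = b*(n-1)/(n+1)
Step 2: Substituting n = 4, b = 23
Step 3: Revenue = 23*(4-1)/(4+1) = 23*3/5
Step 4: Revenue = 69/5

69/5


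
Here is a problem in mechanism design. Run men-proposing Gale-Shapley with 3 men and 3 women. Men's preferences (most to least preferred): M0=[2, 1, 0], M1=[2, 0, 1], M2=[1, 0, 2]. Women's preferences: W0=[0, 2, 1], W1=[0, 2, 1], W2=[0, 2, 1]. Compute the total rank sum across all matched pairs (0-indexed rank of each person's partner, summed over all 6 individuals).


Step 1: Run Gale-Shapley (men propose, women hold best offer):
  M0 proposes to W2; she accepts
  M1 proposes to W2; rejected
  M1 proposes to W0; she accepts
  M2 proposes to W1; she accepts
Step 2: Final matching: W0-M1, W1-M2, W2-M0
Step 3: 0-indexed ranks (man's rank of his match, then woman's): 1 + 2 + 0 + 1 + 0 + 0
Step 4: Total rank sum = 4

4


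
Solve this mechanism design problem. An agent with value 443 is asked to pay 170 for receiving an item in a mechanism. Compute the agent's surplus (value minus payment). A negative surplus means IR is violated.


Step 1: Surplus = value - payment = 443 - 170 = 273
Step 2: IR is satisfied (surplus >= 0)

273


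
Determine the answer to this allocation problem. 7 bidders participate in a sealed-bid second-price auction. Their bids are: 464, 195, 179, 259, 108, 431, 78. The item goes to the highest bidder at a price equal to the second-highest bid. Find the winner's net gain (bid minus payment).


Step 1: Sort bids in descending order: 464, 431, 259, 195, 179, 108, 78
Step 2: The winning bid is the highest: 464
Step 3: The payment equals the second-highest bid: 431
Step 4: Surplus = winner's bid - payment = 464 - 431 = 33

33


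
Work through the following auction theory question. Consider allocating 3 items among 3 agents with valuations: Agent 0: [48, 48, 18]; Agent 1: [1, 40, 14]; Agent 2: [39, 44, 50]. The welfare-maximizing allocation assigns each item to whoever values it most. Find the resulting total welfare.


Step 1: For each item, find the maximum value among all agents.
Step 2: Item 0 -> Agent 0 (value 48)
Step 3: Item 1 -> Agent 0 (value 48)
Step 4: Item 2 -> Agent 2 (value 50)
Step 5: Total welfare = 48 + 48 + 50 = 146

146


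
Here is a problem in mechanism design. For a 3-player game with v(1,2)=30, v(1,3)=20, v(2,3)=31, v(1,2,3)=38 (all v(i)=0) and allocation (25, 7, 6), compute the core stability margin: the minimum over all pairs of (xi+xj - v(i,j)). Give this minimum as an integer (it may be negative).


Step 1: Slack for coalition (1,2): x1+x2 - v12 = 32 - 30 = 2
Step 2: Slack for coalition (1,3): x1+x3 - v13 = 31 - 20 = 11
Step 3: Slack for coalition (2,3): x2+x3 - v23 = 13 - 31 = -18
Step 4: Minimum slack = min(2, 11, -18) = -18, attained by (2,3); coalition (2,3) can block (slack < 0), so the allocation is not in the core

-18


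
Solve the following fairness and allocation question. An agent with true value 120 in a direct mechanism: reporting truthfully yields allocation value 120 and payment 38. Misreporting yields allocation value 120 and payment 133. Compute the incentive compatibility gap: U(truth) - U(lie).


Step 1: U(truth) = value - payment = 120 - 38 = 82
Step 2: U(lie) = allocation - payment = 120 - 133 = -13
Step 3: IC gap = 82 - (-13) = 95

95


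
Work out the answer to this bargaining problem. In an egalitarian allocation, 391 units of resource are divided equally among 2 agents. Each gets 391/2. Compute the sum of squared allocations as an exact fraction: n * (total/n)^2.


Step 1: Each agent's share = 391/2
Step 2: Square of each share = (391/2)^2 = 152881/4
Step 3: Sum of squares = 2 * 152881/4 = 152881/2

152881/2


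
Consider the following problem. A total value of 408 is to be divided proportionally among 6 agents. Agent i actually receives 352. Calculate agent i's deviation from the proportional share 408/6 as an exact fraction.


Step 1: Proportional share = 408/6 = 68
Step 2: Agent's actual allocation = 352
Step 3: Excess = 352 - 68 = 284

284


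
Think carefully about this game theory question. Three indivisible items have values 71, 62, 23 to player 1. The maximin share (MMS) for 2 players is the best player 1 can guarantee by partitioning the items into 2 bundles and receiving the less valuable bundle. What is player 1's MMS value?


Step 1: Item values = 71, 62, 23
Step 2: Enumerate all 2-bundle partitions and take the smaller bundle:
  Partition 1: {71} vs {62,23} -> bundles 71, 85; min = 71
  Partition 2: {62} vs {71,23} -> bundles 62, 94; min = 62
  Partition 3: {23} vs {71,62} -> bundles 23, 133; min = 23
Step 3: MMS = max(71, 62, 23) = 71

71


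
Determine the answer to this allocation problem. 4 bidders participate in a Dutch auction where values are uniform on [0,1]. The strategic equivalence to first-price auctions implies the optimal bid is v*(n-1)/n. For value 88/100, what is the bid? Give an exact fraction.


Step 1: Dutch auctions are strategically equivalent to first-price auctions
Step 2: The equilibrium bid is b(v) = v*(n-1)/n
Step 3: b = 22/25 * 3/4
Step 4: b = 33/50

33/50


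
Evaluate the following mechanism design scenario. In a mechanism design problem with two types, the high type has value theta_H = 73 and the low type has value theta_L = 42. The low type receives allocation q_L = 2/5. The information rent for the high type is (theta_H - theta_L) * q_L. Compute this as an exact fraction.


Step 1: theta_H - theta_L = 73 - 42 = 31
Step 2: Information rent = (theta_H - theta_L) * q_L
Step 3: = 31 * 2/5
Step 4: = 62/5

62/5


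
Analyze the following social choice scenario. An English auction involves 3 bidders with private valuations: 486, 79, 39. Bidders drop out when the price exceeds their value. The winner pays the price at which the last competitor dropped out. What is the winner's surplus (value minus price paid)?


Step 1: Identify the highest value: 486
Step 2: Identify the second-highest value: 79
Step 3: The final price = second-highest value = 79
Step 4: Surplus = 486 - 79 = 407

407


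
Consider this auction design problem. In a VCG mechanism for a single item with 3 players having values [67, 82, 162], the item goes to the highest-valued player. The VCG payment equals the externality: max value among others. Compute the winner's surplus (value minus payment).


Step 1: The winner is the agent with the highest value: agent 2 with value 162
Step 2: Values of other agents: [67, 82]
Step 3: VCG payment = max of others' values = 82
Step 4: Surplus = 162 - 82 = 80

80


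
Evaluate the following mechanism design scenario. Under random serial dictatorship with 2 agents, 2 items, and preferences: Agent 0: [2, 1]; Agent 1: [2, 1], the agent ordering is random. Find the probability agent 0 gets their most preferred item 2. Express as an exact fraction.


Step 1: Agent 0 wants item 2
Step 2: There are 2 possible orderings of agents
Step 3: In 1 orderings, agent 0 gets item 2
Step 4: Probability = 1/2

1/2


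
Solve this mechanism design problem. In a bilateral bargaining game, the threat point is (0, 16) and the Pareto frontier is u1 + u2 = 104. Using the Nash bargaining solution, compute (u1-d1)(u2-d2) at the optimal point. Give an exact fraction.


Step 1: The Nash solution splits surplus symmetrically above the disagreement point
Step 2: u1 = (total + d1 - d2)/2 = (104 + 0 - 16)/2 = 44
Step 3: u2 = (total - d1 + d2)/2 = (104 - 0 + 16)/2 = 60
Step 4: Nash product = (44 - 0) * (60 - 16)
Step 5: = 44 * 44 = 1936

1936


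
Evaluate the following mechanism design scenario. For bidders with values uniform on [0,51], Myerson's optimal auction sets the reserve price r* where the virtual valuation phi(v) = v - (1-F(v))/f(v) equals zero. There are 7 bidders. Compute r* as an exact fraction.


Step 1: For U[0,51], F(v) = v/51 and f(v) = 1/51
Step 2: phi(v) = v - (1 - v/51)/(1/51) = v - (51 - v) = 2v - 51
Step 3: Set phi(r*) = 0: 2r* - 51 = 0
Step 4: r* = 51/2 (the number of bidders n = 7 does not enter)

51/2


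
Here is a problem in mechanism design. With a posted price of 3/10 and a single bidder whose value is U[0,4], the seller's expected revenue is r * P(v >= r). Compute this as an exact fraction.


Step 1: Posted price r = 3/10, value support [0,4]
Step 2: P(v >= r) = (4 - 3/10)/4 = 37/40
Step 3: Expected revenue = r * P(v >= r) = 3/10 * 37/40
Step 4: Revenue = 111/400

111/400


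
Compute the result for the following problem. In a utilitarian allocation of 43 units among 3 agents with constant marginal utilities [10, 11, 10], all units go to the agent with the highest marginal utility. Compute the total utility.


Step 1: The marginal utilities are [10, 11, 10]
Step 2: The highest marginal utility is 11
Step 3: All 43 units go to that agent
Step 4: Total utility = 11 * 43 = 473

473


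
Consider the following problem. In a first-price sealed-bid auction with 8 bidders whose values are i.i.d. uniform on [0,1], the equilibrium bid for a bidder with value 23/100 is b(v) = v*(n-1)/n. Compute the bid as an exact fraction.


Step 1: The symmetric BNE bidding function is b(v) = v * (n-1) / n
Step 2: Substitute v = 23/100 and n = 8
Step 3: b = 23/100 * 7/8
Step 4: b = 161/800

161/800


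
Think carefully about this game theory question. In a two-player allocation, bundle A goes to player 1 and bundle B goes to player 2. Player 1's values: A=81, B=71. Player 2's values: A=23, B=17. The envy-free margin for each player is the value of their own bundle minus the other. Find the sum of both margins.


Step 1: Player 1's margin = v1(A) - v1(B) = 81 - 71 = 10
Step 2: Player 2's margin = v2(B) - v2(A) = 17 - 23 = -6
Step 3: Total margin = 10 + -6 = 4

4


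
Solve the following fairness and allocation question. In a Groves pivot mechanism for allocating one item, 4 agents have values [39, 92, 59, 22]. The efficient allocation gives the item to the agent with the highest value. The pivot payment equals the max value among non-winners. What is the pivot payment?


Step 1: The efficient winner is agent 1 with value 92
Step 2: Other agents' values: [39, 59, 22]
Step 3: Pivot payment = max(others) = 59
Step 4: The winner pays 59

59


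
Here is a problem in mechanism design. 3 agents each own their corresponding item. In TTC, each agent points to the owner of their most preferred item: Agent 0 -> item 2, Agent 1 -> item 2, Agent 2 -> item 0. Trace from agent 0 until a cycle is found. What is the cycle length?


Step 1: Trace the pointer graph from agent 0: 0 -> 2 -> 0
Step 2: A cycle is detected when we revisit agent 0
Step 3: The cycle is: 0 -> 2 -> 0
Step 4: Cycle length = 2

2


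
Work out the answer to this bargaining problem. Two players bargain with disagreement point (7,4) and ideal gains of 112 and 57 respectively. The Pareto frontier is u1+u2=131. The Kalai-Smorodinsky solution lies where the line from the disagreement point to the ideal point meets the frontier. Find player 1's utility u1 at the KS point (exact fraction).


Step 1: At the KS point, (u1-d1)/r1 = (u2-d2)/r2 = t and u1+u2 = 131
Step 2: u1 = d1 + r1*t and u2 = d2 + r2*t, so (d1 + r1*t) + (d2 + r2*t) = 131
Step 3: t = (131 - 7 - 4)/(112 + 57) = 120/169
Step 4: u1 = d1 + r1*t = 7 + 112 * 120/169 = 14623/169
Step 5: (Check: u2 = d2 + r2*t = 7516/169; u1+u2 = 14623/169 + 7516/169 = 131, on the frontier.)

14623/169


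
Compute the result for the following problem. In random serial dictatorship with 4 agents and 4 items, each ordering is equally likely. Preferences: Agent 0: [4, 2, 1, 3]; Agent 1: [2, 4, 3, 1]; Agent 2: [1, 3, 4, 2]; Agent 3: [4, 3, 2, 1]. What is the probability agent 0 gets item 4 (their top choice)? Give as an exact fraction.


Step 1: Agent 0 wants item 4
Step 2: There are 24 possible orderings of agents
Step 3: In 12 orderings, agent 0 gets item 4
Step 4: Probability = 12/24 = 1/2

1/2


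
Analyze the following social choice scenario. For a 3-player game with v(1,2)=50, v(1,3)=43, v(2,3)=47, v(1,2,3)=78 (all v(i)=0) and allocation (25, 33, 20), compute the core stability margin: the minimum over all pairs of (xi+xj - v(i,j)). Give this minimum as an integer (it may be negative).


Step 1: Slack for coalition (1,2): x1+x2 - v12 = 58 - 50 = 8
Step 2: Slack for coalition (1,3): x1+x3 - v13 = 45 - 43 = 2
Step 3: Slack for coalition (2,3): x2+x3 - v23 = 53 - 47 = 6
Step 4: Minimum slack = min(8, 2, 6) = 2, attained by (1,3); no pair can gain by deviating, so the allocation is in the core

2


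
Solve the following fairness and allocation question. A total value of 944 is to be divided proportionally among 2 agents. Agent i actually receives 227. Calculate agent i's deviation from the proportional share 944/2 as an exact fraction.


Step 1: Proportional share = 944/2 = 472
Step 2: Agent's actual allocation = 227
Step 3: Excess = 227 - 472 = -245

-245


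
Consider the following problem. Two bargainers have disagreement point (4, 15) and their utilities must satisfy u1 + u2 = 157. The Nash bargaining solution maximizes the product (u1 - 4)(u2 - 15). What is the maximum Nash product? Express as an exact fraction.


Step 1: The Nash solution splits surplus symmetrically above the disagreement point
Step 2: u1 = (total + d1 - d2)/2 = (157 + 4 - 15)/2 = 73
Step 3: u2 = (total - d1 + d2)/2 = (157 - 4 + 15)/2 = 84
Step 4: Nash product = (73 - 4) * (84 - 15)
Step 5: = 69 * 69 = 4761

4761


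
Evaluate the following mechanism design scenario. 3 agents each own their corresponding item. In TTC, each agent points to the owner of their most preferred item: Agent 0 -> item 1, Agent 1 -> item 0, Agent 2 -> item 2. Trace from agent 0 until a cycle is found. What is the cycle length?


Step 1: Trace the pointer graph from agent 0: 0 -> 1 -> 0
Step 2: A cycle is detected when we revisit agent 0
Step 3: The cycle is: 0 -> 1 -> 0
Step 4: Cycle length = 2

2


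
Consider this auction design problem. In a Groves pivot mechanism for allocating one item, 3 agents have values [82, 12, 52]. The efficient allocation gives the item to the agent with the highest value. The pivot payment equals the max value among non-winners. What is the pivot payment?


Step 1: The efficient winner is agent 0 with value 82
Step 2: Other agents' values: [12, 52]
Step 3: Pivot payment = max(others) = 52
Step 4: The winner pays 52

52


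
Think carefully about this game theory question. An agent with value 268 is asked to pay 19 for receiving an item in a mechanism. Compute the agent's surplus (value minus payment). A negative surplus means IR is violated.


Step 1: Surplus = value - payment = 268 - 19 = 249
Step 2: IR is satisfied (surplus >= 0)

249


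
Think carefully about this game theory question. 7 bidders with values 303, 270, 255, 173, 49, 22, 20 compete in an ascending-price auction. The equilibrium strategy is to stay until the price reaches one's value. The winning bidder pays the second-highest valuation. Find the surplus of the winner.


Step 1: Identify the highest value: 303
Step 2: Identify the second-highest value: 270
Step 3: The final price = second-highest value = 270
Step 4: Surplus = 303 - 270 = 33

33


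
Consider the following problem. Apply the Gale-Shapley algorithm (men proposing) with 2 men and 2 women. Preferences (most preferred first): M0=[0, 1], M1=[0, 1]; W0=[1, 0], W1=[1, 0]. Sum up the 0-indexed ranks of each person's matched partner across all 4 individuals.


Step 1: Run Gale-Shapley (men propose, women hold best offer):
  M0 proposes to W0; she accepts
  M1 proposes to W0; she switches from M0
  M0 proposes to W1; she accepts
Step 2: Final matching: W0-M1, W1-M0
Step 3: 0-indexed ranks (man's rank of his match, then woman's): 0 + 0 + 1 + 1
Step 4: Total rank sum = 2

2


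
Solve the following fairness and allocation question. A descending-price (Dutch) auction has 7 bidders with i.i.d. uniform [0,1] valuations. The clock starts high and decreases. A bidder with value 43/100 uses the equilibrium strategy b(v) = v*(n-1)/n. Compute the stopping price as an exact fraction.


Step 1: Dutch auctions are strategically equivalent to first-price auctions
Step 2: The equilibrium bid is b(v) = v*(n-1)/n
Step 3: b = 43/100 * 6/7
Step 4: b = 129/350

129/350


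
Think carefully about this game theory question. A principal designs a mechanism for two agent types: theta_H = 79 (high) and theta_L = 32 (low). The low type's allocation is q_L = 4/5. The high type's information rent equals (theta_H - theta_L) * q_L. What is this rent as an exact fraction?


Step 1: theta_H - theta_L = 79 - 32 = 47
Step 2: Information rent = (theta_H - theta_L) * q_L
Step 3: = 47 * 4/5
Step 4: = 188/5

188/5


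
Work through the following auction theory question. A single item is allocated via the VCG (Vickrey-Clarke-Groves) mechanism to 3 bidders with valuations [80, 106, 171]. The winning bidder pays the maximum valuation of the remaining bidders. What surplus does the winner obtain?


Step 1: The winner is the agent with the highest value: agent 2 with value 171
Step 2: Values of other agents: [80, 106]
Step 3: VCG payment = max of others' values = 106
Step 4: Surplus = 171 - 106 = 65

65


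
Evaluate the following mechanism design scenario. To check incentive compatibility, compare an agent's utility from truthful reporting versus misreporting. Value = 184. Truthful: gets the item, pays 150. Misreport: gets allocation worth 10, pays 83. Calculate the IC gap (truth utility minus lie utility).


Step 1: U(truth) = value - payment = 184 - 150 = 34
Step 2: U(lie) = allocation - payment = 10 - 83 = -73
Step 3: IC gap = 34 - (-73) = 107

107


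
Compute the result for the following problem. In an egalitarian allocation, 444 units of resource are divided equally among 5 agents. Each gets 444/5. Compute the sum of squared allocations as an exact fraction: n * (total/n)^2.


Step 1: Each agent's share = 444/5
Step 2: Square of each share = (444/5)^2 = 197136/25
Step 3: Sum of squares = 5 * 197136/25 = 197136/5

197136/5


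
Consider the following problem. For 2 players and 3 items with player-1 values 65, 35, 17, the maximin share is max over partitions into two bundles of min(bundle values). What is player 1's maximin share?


Step 1: Item values = 65, 35, 17
Step 2: Enumerate all 2-bundle partitions and take the smaller bundle:
  Partition 1: {65} vs {35,17} -> bundles 65, 52; min = 52
  Partition 2: {35} vs {65,17} -> bundles 35, 82; min = 35
  Partition 3: {17} vs {65,35} -> bundles 17, 100; min = 17
Step 3: MMS = max(52, 35, 17) = 52

52


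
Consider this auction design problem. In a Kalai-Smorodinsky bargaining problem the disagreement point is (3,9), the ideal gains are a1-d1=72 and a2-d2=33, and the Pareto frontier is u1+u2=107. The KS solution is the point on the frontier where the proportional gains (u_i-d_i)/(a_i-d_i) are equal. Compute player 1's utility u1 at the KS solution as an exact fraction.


Step 1: At the KS point, (u1-d1)/r1 = (u2-d2)/r2 = t and u1+u2 = 107
Step 2: u1 = d1 + r1*t and u2 = d2 + r2*t, so (d1 + r1*t) + (d2 + r2*t) = 107
Step 3: t = (107 - 3 - 9)/(72 + 33) = 95/105 = 19/21
Step 4: u1 = d1 + r1*t = 3 + 72 * 19/21 = 477/7
Step 5: (Check: u2 = d2 + r2*t = 272/7; u1+u2 = 477/7 + 272/7 = 107, on the frontier.)

477/7


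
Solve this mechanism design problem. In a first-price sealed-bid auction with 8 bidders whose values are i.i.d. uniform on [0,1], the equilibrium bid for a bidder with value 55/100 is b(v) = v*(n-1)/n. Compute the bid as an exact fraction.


Step 1: The symmetric BNE bidding function is b(v) = v * (n-1) / n
Step 2: Substitute v = 11/20 and n = 8
Step 3: b = 11/20 * 7/8
Step 4: b = 77/160

77/160


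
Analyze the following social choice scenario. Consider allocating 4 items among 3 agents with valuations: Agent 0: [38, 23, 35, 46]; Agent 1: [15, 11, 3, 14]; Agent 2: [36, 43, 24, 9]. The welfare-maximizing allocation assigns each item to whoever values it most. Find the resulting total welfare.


Step 1: For each item, find the maximum value among all agents.
Step 2: Item 0 -> Agent 0 (value 38)
Step 3: Item 1 -> Agent 2 (value 43)
Step 4: Item 2 -> Agent 0 (value 35)
Step 5: Item 3 -> Agent 0 (value 46)
Step 6: Total welfare = 38 + 43 + 35 + 46 = 162

162


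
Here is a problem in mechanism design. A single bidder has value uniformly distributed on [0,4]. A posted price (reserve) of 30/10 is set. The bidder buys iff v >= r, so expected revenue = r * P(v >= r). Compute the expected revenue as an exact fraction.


Step 1: Posted price r = 3, value support [0,4]
Step 2: P(v >= r) = (4 - 3)/4 = 1/4
Step 3: Expected revenue = r * P(v >= r) = 3 * 1/4
Step 4: Revenue = 3/4

3/4
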